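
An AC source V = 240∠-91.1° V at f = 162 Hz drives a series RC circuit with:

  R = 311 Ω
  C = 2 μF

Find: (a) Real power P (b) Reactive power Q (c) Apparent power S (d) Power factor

Step 1 — Angular frequency: ω = 2π·f = 2π·162 = 1018 rad/s.
Step 2 — Component impedances:
  R: Z = R = 311 Ω
  C: Z = 1/(jωC) = -j/(ω·C) = 0 - j491.2 Ω
Step 3 — Series combination: Z_total = R + C = 311 - j491.2 Ω = 581.4∠-57.7° Ω.
Step 4 — Source phasor: V = 240∠-91.1° V = -4.607 - j240 V.
Step 5 — Current: I = V / Z = 0.3445 - j0.2275 A = 0.4128∠-33.4° A.
Step 6 — Complex power: S = V·I* = 53 - j83.71 VA.
Step 7 — Real power: P = Re(S) = 53 W.
Step 8 — Reactive power: Q = Im(S) = -83.71 VAR.
Step 9 — Apparent power: |S| = 99.07 VA.
Step 10 — Power factor: PF = P/|S| = 0.5349 (leading).

(a) P = 53 W  (b) Q = -83.71 VAR  (c) S = 99.07 VA  (d) PF = 0.5349 (leading)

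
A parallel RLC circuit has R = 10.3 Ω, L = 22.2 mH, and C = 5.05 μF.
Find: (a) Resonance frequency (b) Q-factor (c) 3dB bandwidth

Step 1 — Resonance: ω₀ = 1/√(LC) = 1/√(0.0222·5.05e-06) = 2987 rad/s.
Step 2 — f₀ = ω₀/(2π) = 475.3 Hz.
Step 3 — Parallel Q: Q = R/(ω₀L) = 10.3/(2987·0.0222) = 0.1553.
Step 4 — Bandwidth: Δω = ω₀/Q = 1.923e+04 rad/s; BW = Δω/(2π) = 3060 Hz.

(a) f₀ = 475.3 Hz  (b) Q = 0.1553  (c) BW = 3060 Hz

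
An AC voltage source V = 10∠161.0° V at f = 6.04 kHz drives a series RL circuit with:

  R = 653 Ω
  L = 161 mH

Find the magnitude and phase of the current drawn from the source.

Step 1 — Angular frequency: ω = 2π·f = 2π·6040 = 3.795e+04 rad/s.
Step 2 — Component impedances:
  R: Z = R = 653 Ω
  L: Z = jωL = j·3.795e+04·0.161 = 0 + j6110 Ω
Step 3 — Series combination: Z_total = R + L = 653 + j6110 Ω = 6145∠83.9° Ω.
Step 4 — Source phasor: V = 10∠161.0° V = -9.455 + j3.256 V.
Step 5 — Ohm's law: I = V / Z_total = (-9.455 + j3.256) / (653 + j6110) = 0.0003633 + j0.001586 A.
Step 6 — Convert to polar: |I| = 0.001627 A, ∠I = 77.1°.

I = 0.001627∠77.1° A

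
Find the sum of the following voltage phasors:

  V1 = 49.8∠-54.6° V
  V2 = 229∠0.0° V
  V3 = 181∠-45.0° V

Step 1 — Convert each phasor to rectangular form:
  V1 = 49.8·(cos(-54.6°) + j·sin(-54.6°)) = 28.85 - j40.59 V
  V2 = 229·(cos(0.0°) + j·sin(0.0°)) = 229 V
  V3 = 181·(cos(-45.0°) + j·sin(-45.0°)) = 128 - j128 V
Step 2 — Sum components: V_total = 385.8 - j168.6 V.
Step 3 — Convert to polar: |V_total| = 421.1 V, ∠V_total = -23.6°.

V_total = 421.1∠-23.6° V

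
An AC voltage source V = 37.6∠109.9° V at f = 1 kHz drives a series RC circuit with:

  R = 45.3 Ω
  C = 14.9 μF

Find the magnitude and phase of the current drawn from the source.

Step 1 — Angular frequency: ω = 2π·f = 2π·1000 = 6283 rad/s.
Step 2 — Component impedances:
  R: Z = R = 45.3 Ω
  C: Z = 1/(jωC) = -j/(ω·C) = 0 - j10.68 Ω
Step 3 — Series combination: Z_total = R + C = 45.3 - j10.68 Ω = 46.54∠-13.3° Ω.
Step 4 — Source phasor: V = 37.6∠109.9° V = -12.8 + j35.35 V.
Step 5 — Ohm's law: I = V / Z_total = (-12.8 + j35.35) / (45.3 - j10.68) = -0.442 + j0.6762 A.
Step 6 — Convert to polar: |I| = 0.8079 A, ∠I = 123.2°.

I = 0.8079∠123.2° A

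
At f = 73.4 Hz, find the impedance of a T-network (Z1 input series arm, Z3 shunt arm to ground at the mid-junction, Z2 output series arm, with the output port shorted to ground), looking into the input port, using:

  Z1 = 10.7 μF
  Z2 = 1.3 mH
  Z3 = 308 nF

Step 1 — Angular frequency: ω = 2π·f = 2π·73.4 = 461.2 rad/s.
Step 2 — Component impedances:
  Z1: Z = 1/(jωC) = -j/(ω·C) = 0 - j202.6 Ω
  Z2: Z = jωL = j·461.2·0.0013 = 0 + j0.5995 Ω
  Z3: Z = 1/(jωC) = -j/(ω·C) = 0 - j7040 Ω
Step 3 — With the output port shorted to ground, the output series arm Z2 runs from the junction to ground; the shunt arm Z3 also runs from the junction to ground. They appear in parallel: Z3 || Z2 = 0 + j0.5996 Ω.
Step 4 — Series with input arm Z1: Z_in = Z1 + (Z3 || Z2) = 0 - j202 Ω = 202∠-90.0° Ω.

Z = 0 - j202 Ω = 202∠-90.0° Ω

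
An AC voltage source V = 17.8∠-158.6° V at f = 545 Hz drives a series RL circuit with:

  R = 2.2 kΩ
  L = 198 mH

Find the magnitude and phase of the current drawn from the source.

Step 1 — Angular frequency: ω = 2π·f = 2π·545 = 3424 rad/s.
Step 2 — Component impedances:
  R: Z = R = 2200 Ω
  L: Z = jωL = j·3424·0.198 = 0 + j678 Ω
Step 3 — Series combination: Z_total = R + L = 2200 + j678 Ω = 2302∠17.1° Ω.
Step 4 — Source phasor: V = 17.8∠-158.6° V = -16.57 - j6.495 V.
Step 5 — Ohm's law: I = V / Z_total = (-16.57 - j6.495) / (2200 + j678) = -0.007711 - j0.0005759 A.
Step 6 — Convert to polar: |I| = 0.007732 A, ∠I = -175.7°.

I = 0.007732∠-175.7° A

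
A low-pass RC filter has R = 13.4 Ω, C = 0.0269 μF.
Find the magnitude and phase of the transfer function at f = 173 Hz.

Step 1 — Angular frequency: ω = 2π·173 = 1087 rad/s.
Step 2 — Transfer function: H(jω) = 1/(1 + jωRC).
Step 3 — Denominator: 1 + jωRC = 1 + j·1087·13.4·2.69e-08 = 1 + j0.0003918.
Step 4 — H = 1 - j0.0003918.
Step 5 — Magnitude: |H| = 1 (-0.0 dB); phase: φ = -0.0°.

|H| = 1 (-0.0 dB), φ = -0.0°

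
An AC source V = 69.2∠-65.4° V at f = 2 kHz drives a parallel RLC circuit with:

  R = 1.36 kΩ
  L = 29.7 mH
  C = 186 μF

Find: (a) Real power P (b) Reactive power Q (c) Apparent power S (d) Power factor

Step 1 — Angular frequency: ω = 2π·f = 2π·2000 = 1.257e+04 rad/s.
Step 2 — Component impedances:
  R: Z = R = 1360 Ω
  L: Z = jωL = j·1.257e+04·0.0297 = 0 + j373.2 Ω
  C: Z = 1/(jωC) = -j/(ω·C) = 0 - j0.4278 Ω
Step 3 — Parallel combination: 1/Z_total = 1/R + 1/L + 1/C; Z_total = 0.0001349 - j0.4283 Ω = 0.4283∠-90.0° Ω.
Step 4 — Source phasor: V = 69.2∠-65.4° V = 28.81 - j62.92 V.
Step 5 — Current: I = V / Z = 146.9 + j67.21 A = 161.6∠24.6° A.
Step 6 — Complex power: S = V·I* = 3.521 - j1.118e+04 VA.
Step 7 — Real power: P = Re(S) = 3.521 W.
Step 8 — Reactive power: Q = Im(S) = -1.118e+04 VAR.
Step 9 — Apparent power: |S| = 1.118e+04 VA.
Step 10 — Power factor: PF = P/|S| = 0.0003149 (leading).

(a) P = 3.521 W  (b) Q = -1.118e+04 VAR  (c) S = 1.118e+04 VA  (d) PF = 0.0003149 (leading)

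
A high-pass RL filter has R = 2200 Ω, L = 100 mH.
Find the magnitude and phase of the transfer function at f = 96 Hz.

Step 1 — Angular frequency: ω = 2π·96 = 603.2 rad/s.
Step 2 — Transfer function: H(jω) = jωL/(R + jωL).
Step 3 — Numerator jωL = j·60.32; denominator R + jωL = 2200 + j60.32.
Step 4 — H = 0.0007512 + j0.0274.
Step 5 — Magnitude: |H| = 0.02741 (-31.2 dB); phase: φ = 88.4°.

|H| = 0.02741 (-31.2 dB), φ = 88.4°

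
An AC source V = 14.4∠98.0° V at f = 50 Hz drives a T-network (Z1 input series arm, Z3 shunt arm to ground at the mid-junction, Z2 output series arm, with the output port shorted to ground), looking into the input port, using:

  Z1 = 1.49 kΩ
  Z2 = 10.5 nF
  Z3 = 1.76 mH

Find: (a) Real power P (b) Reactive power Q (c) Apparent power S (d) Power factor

Step 1 — Angular frequency: ω = 2π·f = 2π·50 = 314.2 rad/s.
Step 2 — Component impedances:
  Z1: Z = R = 1490 Ω
  Z2: Z = 1/(jωC) = -j/(ω·C) = 0 - j3.032e+05 Ω
  Z3: Z = jωL = j·314.2·0.00176 = 0 + j0.5529 Ω
Step 3 — With the output port shorted to ground, the output series arm Z2 runs from the junction to ground; the shunt arm Z3 also runs from the junction to ground. They appear in parallel: Z3 || Z2 = 0 + j0.5529 Ω.
Step 4 — Series with input arm Z1: Z_in = Z1 + (Z3 || Z2) = 1490 + j0.5529 Ω = 1490∠0.0° Ω.
Step 5 — Source phasor: V = 14.4∠98.0° V = -2.004 + j14.26 V.
Step 6 — Current: I = V / Z = -0.001341 + j0.009571 A = 0.009664∠98.0° A.
Step 7 — Complex power: S = V·I* = 0.1392 + j5.164e-05 VA.
Step 8 — Real power: P = Re(S) = 0.1392 W.
Step 9 — Reactive power: Q = Im(S) = 5.164e-05 VAR.
Step 10 — Apparent power: |S| = 0.1392 VA.
Step 11 — Power factor: PF = P/|S| = 1 (lagging).

(a) P = 0.1392 W  (b) Q = 5.164e-05 VAR  (c) S = 0.1392 VA  (d) PF = 1 (lagging)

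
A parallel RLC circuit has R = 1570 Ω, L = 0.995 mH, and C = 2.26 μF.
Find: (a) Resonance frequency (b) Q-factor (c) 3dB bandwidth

Step 1 — Resonance: ω₀ = 1/√(LC) = 1/√(0.000995·2.26e-06) = 2.109e+04 rad/s.
Step 2 — f₀ = ω₀/(2π) = 3356 Hz.
Step 3 — Parallel Q: Q = R/(ω₀L) = 1570/(2.109e+04·0.000995) = 74.82.
Step 4 — Bandwidth: Δω = ω₀/Q = 281.8 rad/s; BW = Δω/(2π) = 44.86 Hz.

(a) f₀ = 3356 Hz  (b) Q = 74.82  (c) BW = 44.86 Hz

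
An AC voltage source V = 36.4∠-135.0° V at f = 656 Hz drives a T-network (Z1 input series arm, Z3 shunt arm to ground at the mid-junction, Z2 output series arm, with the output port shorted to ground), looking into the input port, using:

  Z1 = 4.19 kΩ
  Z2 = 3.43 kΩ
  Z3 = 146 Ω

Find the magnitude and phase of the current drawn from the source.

Step 1 — Angular frequency: ω = 2π·f = 2π·656 = 4122 rad/s.
Step 2 — Component impedances:
  Z1: Z = R = 4190 Ω
  Z2: Z = R = 3430 Ω
  Z3: Z = R = 146 Ω
Step 3 — With the output port shorted to ground, the output series arm Z2 runs from the junction to ground; the shunt arm Z3 also runs from the junction to ground. They appear in parallel: Z3 || Z2 = 140 Ω.
Step 4 — Series with input arm Z1: Z_in = Z1 + (Z3 || Z2) = 4330 Ω = 4330∠0.0° Ω.
Step 5 — Source phasor: V = 36.4∠-135.0° V = -25.74 - j25.74 V.
Step 6 — Ohm's law: I = V / Z_total = (-25.74 - j25.74) / (4330) = -0.005944 - j0.005944 A.
Step 7 — Convert to polar: |I| = 0.008406 A, ∠I = -135.0°.

I = 0.008406∠-135.0° A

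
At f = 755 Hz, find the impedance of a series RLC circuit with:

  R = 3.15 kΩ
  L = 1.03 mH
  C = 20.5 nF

Step 1 — Angular frequency: ω = 2π·f = 2π·755 = 4744 rad/s.
Step 2 — Component impedances:
  R: Z = R = 3150 Ω
  L: Z = jωL = j·4744·0.00103 = 0 + j4.886 Ω
  C: Z = 1/(jωC) = -j/(ω·C) = 0 - j1.028e+04 Ω
Step 3 — Series combination: Z_total = R + L + C = 3150 - j1.028e+04 Ω = 1.075e+04∠-73.0° Ω.

Z = 3150 - j1.028e+04 Ω = 1.075e+04∠-73.0° Ω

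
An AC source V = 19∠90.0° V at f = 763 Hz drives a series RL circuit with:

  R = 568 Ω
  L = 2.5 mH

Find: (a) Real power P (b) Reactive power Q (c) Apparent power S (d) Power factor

Step 1 — Angular frequency: ω = 2π·f = 2π·763 = 4794 rad/s.
Step 2 — Component impedances:
  R: Z = R = 568 Ω
  L: Z = jωL = j·4794·0.0025 = 0 + j11.99 Ω
Step 3 — Series combination: Z_total = R + L = 568 + j11.99 Ω = 568.1∠1.2° Ω.
Step 4 — Source phasor: V = 19∠90.0° V = 0 + j19 V.
Step 5 — Current: I = V / Z = 0.0007055 + j0.03344 A = 0.03344∠88.8° A.
Step 6 — Complex power: S = V·I* = 0.6353 + j0.0134 VA.
Step 7 — Real power: P = Re(S) = 0.6353 W.
Step 8 — Reactive power: Q = Im(S) = 0.0134 VAR.
Step 9 — Apparent power: |S| = 0.6354 VA.
Step 10 — Power factor: PF = P/|S| = 0.9998 (lagging).

(a) P = 0.6353 W  (b) Q = 0.0134 VAR  (c) S = 0.6354 VA  (d) PF = 0.9998 (lagging)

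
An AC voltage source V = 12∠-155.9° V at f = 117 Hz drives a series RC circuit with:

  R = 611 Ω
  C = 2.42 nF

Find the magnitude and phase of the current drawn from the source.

Step 1 — Angular frequency: ω = 2π·f = 2π·117 = 735.1 rad/s.
Step 2 — Component impedances:
  R: Z = R = 611 Ω
  C: Z = 1/(jωC) = -j/(ω·C) = 0 - j5.621e+05 Ω
Step 3 — Series combination: Z_total = R + C = 611 - j5.621e+05 Ω = 5.621e+05∠-89.9° Ω.
Step 4 — Source phasor: V = 12∠-155.9° V = -10.95 - j4.9 V.
Step 5 — Ohm's law: I = V / Z_total = (-10.95 - j4.9) / (611 - j5.621e+05) = 8.696e-06 - j1.95e-05 A.
Step 6 — Convert to polar: |I| = 2.135e-05 A, ∠I = -66.0°.

I = 2.135e-05∠-66.0° A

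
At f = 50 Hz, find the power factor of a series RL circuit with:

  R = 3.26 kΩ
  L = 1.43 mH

Step 1 — Angular frequency: ω = 2π·f = 2π·50 = 314.2 rad/s.
Step 2 — Component impedances:
  R: Z = R = 3260 Ω
  L: Z = jωL = j·314.2·0.00143 = 0 + j0.4492 Ω
Step 3 — Series combination: Z_total = R + L = 3260 + j0.4492 Ω = 3260∠0.0° Ω.
Step 4 — Power factor: PF = cos(φ) = Re(Z)/|Z| = 3260/3260 = 1.
Step 5 — Type: Im(Z) = 0.4492 ⇒ lagging (phase φ = 0.0°).

PF = 1 (lagging, φ = 0.0°)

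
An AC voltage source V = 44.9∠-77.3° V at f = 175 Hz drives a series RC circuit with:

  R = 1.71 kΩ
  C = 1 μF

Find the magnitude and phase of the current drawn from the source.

Step 1 — Angular frequency: ω = 2π·f = 2π·175 = 1100 rad/s.
Step 2 — Component impedances:
  R: Z = R = 1710 Ω
  C: Z = 1/(jωC) = -j/(ω·C) = 0 - j909.5 Ω
Step 3 — Series combination: Z_total = R + C = 1710 - j909.5 Ω = 1937∠-28.0° Ω.
Step 4 — Source phasor: V = 44.9∠-77.3° V = 9.871 - j43.8 V.
Step 5 — Ohm's law: I = V / Z_total = (9.871 - j43.8) / (1710 - j909.5) = 0.01512 - j0.01757 A.
Step 6 — Convert to polar: |I| = 0.02318 A, ∠I = -49.3°.

I = 0.02318∠-49.3° A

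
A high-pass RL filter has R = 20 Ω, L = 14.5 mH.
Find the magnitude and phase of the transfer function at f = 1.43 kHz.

Step 1 — Angular frequency: ω = 2π·1430 = 8985 rad/s.
Step 2 — Transfer function: H(jω) = jωL/(R + jωL).
Step 3 — Numerator jωL = j·130.3; denominator R + jωL = 20 + j130.3.
Step 4 — H = 0.977 + j0.15.
Step 5 — Magnitude: |H| = 0.9884 (-0.1 dB); phase: φ = 8.7°.

|H| = 0.9884 (-0.1 dB), φ = 8.7°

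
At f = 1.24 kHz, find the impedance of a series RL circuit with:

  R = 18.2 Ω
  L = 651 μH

Step 1 — Angular frequency: ω = 2π·f = 2π·1240 = 7791 rad/s.
Step 2 — Component impedances:
  R: Z = R = 18.2 Ω
  L: Z = jωL = j·7791·0.000651 = 0 + j5.072 Ω
Step 3 — Series combination: Z_total = R + L = 18.2 + j5.072 Ω = 18.89∠15.6° Ω.

Z = 18.2 + j5.072 Ω = 18.89∠15.6° Ω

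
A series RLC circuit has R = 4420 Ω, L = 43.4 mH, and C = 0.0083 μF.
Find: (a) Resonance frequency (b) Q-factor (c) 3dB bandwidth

Step 1 — Resonance: ω₀ = 1/√(LC) = 1/√(0.0434·8.3e-09) = 5.269e+04 rad/s.
Step 2 — f₀ = ω₀/(2π) = 8386 Hz.
Step 3 — Series Q: Q = ω₀L/R = 5.269e+04·0.0434/4420 = 0.5173.
Step 4 — Bandwidth: Δω = ω₀/Q = 1.018e+05 rad/s; BW = Δω/(2π) = 1.621e+04 Hz.

(a) f₀ = 8386 Hz  (b) Q = 0.5173  (c) BW = 1.621e+04 Hz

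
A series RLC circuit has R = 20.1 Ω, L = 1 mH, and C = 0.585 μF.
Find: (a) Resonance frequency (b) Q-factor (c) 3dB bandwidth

Step 1 — Resonance condition Im(Z)=0 gives ω₀ = 1/√(LC).
Step 2 — ω₀ = 1/√(0.001·5.85e-07) = 4.134e+04 rad/s.
Step 3 — f₀ = ω₀/(2π) = 6580 Hz.
Step 4 — Series Q: Q = ω₀L/R = 4.134e+04·0.001/20.1 = 2.057.
Step 5 — 3dB bandwidth: Δω = ω₀/Q = 2.01e+04 rad/s; BW = Δω/(2π) = 3199 Hz.

(a) f₀ = 6580 Hz  (b) Q = 2.057  (c) BW = 3199 Hz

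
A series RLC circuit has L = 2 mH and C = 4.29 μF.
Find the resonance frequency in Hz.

Step 1 — Resonance condition Im(Z)=0 gives ω₀ = 1/√(LC).
Step 2 — ω₀ = 1/√(0.002·4.29e-06) = 1.08e+04 rad/s.
Step 3 — f₀ = ω₀/(2π) = 1718 Hz.

f₀ = 1718 Hz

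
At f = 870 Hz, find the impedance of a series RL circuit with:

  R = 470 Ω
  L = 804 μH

Step 1 — Angular frequency: ω = 2π·f = 2π·870 = 5466 rad/s.
Step 2 — Component impedances:
  R: Z = R = 470 Ω
  L: Z = jωL = j·5466·0.000804 = 0 + j4.395 Ω
Step 3 — Series combination: Z_total = R + L = 470 + j4.395 Ω = 470∠0.5° Ω.

Z = 470 + j4.395 Ω = 470∠0.5° Ω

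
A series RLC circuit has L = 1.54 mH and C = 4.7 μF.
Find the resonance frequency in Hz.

Step 1 — Resonance condition Im(Z)=0 gives ω₀ = 1/√(LC).
Step 2 — ω₀ = 1/√(0.00154·4.7e-06) = 1.175e+04 rad/s.
Step 3 — f₀ = ω₀/(2π) = 1871 Hz.

f₀ = 1871 Hz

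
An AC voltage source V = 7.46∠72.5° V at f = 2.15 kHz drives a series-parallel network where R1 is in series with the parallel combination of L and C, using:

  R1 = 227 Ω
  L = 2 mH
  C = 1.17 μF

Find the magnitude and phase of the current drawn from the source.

Step 1 — Angular frequency: ω = 2π·f = 2π·2150 = 1.351e+04 rad/s.
Step 2 — Component impedances:
  R1: Z = R = 227 Ω
  L: Z = jωL = j·1.351e+04·0.002 = 0 + j27.02 Ω
  C: Z = 1/(jωC) = -j/(ω·C) = 0 - j63.27 Ω
Step 3 — Parallel branch: L || C = 1/(1/L + 1/C) = 0 + j47.15 Ω.
Step 4 — Series with R1: Z_total = R1 + (L || C) = 227 + j47.15 Ω = 231.8∠11.7° Ω.
Step 5 — Source phasor: V = 7.46∠72.5° V = 2.243 + j7.115 V.
Step 6 — Ohm's law: I = V / Z_total = (2.243 + j7.115) / (227 + j47.15) = 0.01571 + j0.02808 A.
Step 7 — Convert to polar: |I| = 0.03218 A, ∠I = 60.8°.

I = 0.03218∠60.8° A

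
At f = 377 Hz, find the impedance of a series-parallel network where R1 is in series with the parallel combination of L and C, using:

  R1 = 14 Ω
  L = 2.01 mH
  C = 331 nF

Step 1 — Angular frequency: ω = 2π·f = 2π·377 = 2369 rad/s.
Step 2 — Component impedances:
  R1: Z = R = 14 Ω
  L: Z = jωL = j·2369·0.00201 = 0 + j4.761 Ω
  C: Z = 1/(jωC) = -j/(ω·C) = 0 - j1275 Ω
Step 3 — Parallel branch: L || C = 1/(1/L + 1/C) = 0 + j4.779 Ω.
Step 4 — Series with R1: Z_total = R1 + (L || C) = 14 + j4.779 Ω = 14.79∠18.8° Ω.

Z = 14 + j4.779 Ω = 14.79∠18.8° Ω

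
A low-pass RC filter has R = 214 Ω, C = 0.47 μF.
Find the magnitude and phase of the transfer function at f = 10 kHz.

Step 1 — Angular frequency: ω = 2π·1e+04 = 6.283e+04 rad/s.
Step 2 — Transfer function: H(jω) = 1/(1 + jωRC).
Step 3 — Denominator: 1 + jωRC = 1 + j·6.283e+04·214·4.7e-07 = 1 + j6.32.
Step 4 — H = 0.02443 - j0.1544.
Step 5 — Magnitude: |H| = 0.1563 (-16.1 dB); phase: φ = -81.0°.

|H| = 0.1563 (-16.1 dB), φ = -81.0°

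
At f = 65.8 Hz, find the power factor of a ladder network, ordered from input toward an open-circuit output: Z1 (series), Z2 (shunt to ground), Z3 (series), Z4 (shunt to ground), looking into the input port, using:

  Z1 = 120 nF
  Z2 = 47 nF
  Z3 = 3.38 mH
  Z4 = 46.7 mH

Step 1 — Angular frequency: ω = 2π·f = 2π·65.8 = 413.4 rad/s.
Step 2 — Component impedances:
  Z1: Z = 1/(jωC) = -j/(ω·C) = 0 - j2.016e+04 Ω
  Z2: Z = 1/(jωC) = -j/(ω·C) = 0 - j5.146e+04 Ω
  Z3: Z = jωL = j·413.4·0.00338 = 0 + j1.397 Ω
  Z4: Z = jωL = j·413.4·0.0467 = 0 + j19.31 Ω
Step 3 — Ladder network (open output): work backward from the far end, alternating series and parallel combinations. Z_in = 0 - j2.014e+04 Ω = 2.014e+04∠-90.0° Ω.
Step 4 — Power factor: PF = cos(φ) = Re(Z)/|Z| = 0/2.014e+04 = 0.
Step 5 — Type: Im(Z) = -2.014e+04 ⇒ leading (phase φ = -90.0°).

PF = 0 (leading, φ = -90.0°)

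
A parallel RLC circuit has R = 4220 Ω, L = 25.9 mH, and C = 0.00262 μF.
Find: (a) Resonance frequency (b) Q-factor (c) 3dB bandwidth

Step 1 — Resonance: ω₀ = 1/√(LC) = 1/√(0.0259·2.62e-09) = 1.214e+05 rad/s.
Step 2 — f₀ = ω₀/(2π) = 1.932e+04 Hz.
Step 3 — Parallel Q: Q = R/(ω₀L) = 4220/(1.214e+05·0.0259) = 1.342.
Step 4 — Bandwidth: Δω = ω₀/Q = 9.045e+04 rad/s; BW = Δω/(2π) = 1.439e+04 Hz.

(a) f₀ = 1.932e+04 Hz  (b) Q = 1.342  (c) BW = 1.439e+04 Hz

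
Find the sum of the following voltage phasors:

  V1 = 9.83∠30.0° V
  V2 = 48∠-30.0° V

Step 1 — Convert each phasor to rectangular form:
  V1 = 9.83·(cos(30.0°) + j·sin(30.0°)) = 8.513 + j4.915 V
  V2 = 48·(cos(-30.0°) + j·sin(-30.0°)) = 41.57 - j24 V
Step 2 — Sum components: V_total = 50.08 - j19.08 V.
Step 3 — Convert to polar: |V_total| = 53.6 V, ∠V_total = -20.9°.

V_total = 53.6∠-20.9° V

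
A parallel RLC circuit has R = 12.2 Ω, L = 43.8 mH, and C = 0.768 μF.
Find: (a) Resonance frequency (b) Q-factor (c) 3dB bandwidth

Step 1 — Resonance: ω₀ = 1/√(LC) = 1/√(0.0438·7.68e-07) = 5452 rad/s.
Step 2 — f₀ = ω₀/(2π) = 867.8 Hz.
Step 3 — Parallel Q: Q = R/(ω₀L) = 12.2/(5452·0.0438) = 0.05109.
Step 4 — Bandwidth: Δω = ω₀/Q = 1.067e+05 rad/s; BW = Δω/(2π) = 1.699e+04 Hz.

(a) f₀ = 867.8 Hz  (b) Q = 0.05109  (c) BW = 1.699e+04 Hz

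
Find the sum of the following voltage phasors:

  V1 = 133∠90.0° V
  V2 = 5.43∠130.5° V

Step 1 — Convert each phasor to rectangular form:
  V1 = 133·(cos(90.0°) + j·sin(90.0°)) = 0 + j133 V
  V2 = 5.43·(cos(130.5°) + j·sin(130.5°)) = -3.527 + j4.129 V
Step 2 — Sum components: V_total = -3.527 + j137.1 V.
Step 3 — Convert to polar: |V_total| = 137.2 V, ∠V_total = 91.5°.

V_total = 137.2∠91.5° V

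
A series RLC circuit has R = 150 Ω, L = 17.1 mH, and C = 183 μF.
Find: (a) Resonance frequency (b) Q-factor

Step 1 — Resonance condition Im(Z)=0 gives ω₀ = 1/√(LC).
Step 2 — ω₀ = 1/√(0.0171·0.000183) = 565.3 rad/s.
Step 3 — f₀ = ω₀/(2π) = 89.97 Hz.
Step 4 — Series Q: Q = ω₀L/R = 565.3·0.0171/150 = 0.06444.

(a) f₀ = 89.97 Hz  (b) Q = 0.06444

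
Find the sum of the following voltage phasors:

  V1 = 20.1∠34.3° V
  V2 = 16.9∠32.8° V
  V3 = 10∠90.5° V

Step 1 — Convert each phasor to rectangular form:
  V1 = 20.1·(cos(34.3°) + j·sin(34.3°)) = 16.6 + j11.33 V
  V2 = 16.9·(cos(32.8°) + j·sin(32.8°)) = 14.21 + j9.155 V
  V3 = 10·(cos(90.5°) + j·sin(90.5°)) = -0.08727 + j10 V
Step 2 — Sum components: V_total = 30.72 + j30.48 V.
Step 3 — Convert to polar: |V_total| = 43.28 V, ∠V_total = 44.8°.

V_total = 43.28∠44.8° V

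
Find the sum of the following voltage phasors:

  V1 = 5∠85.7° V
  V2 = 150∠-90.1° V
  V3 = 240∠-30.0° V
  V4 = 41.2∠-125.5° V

Step 1 — Convert each phasor to rectangular form:
  V1 = 5·(cos(85.7°) + j·sin(85.7°)) = 0.3749 + j4.986 V
  V2 = 150·(cos(-90.1°) + j·sin(-90.1°)) = -0.2618 - j150 V
  V3 = 240·(cos(-30.0°) + j·sin(-30.0°)) = 207.8 - j120 V
  V4 = 41.2·(cos(-125.5°) + j·sin(-125.5°)) = -23.92 - j33.54 V
Step 2 — Sum components: V_total = 184 - j298.6 V.
Step 3 — Convert to polar: |V_total| = 350.7 V, ∠V_total = -58.3°.

V_total = 350.7∠-58.3° V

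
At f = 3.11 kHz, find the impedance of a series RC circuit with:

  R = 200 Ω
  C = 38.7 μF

Step 1 — Angular frequency: ω = 2π·f = 2π·3110 = 1.954e+04 rad/s.
Step 2 — Component impedances:
  R: Z = R = 200 Ω
  C: Z = 1/(jωC) = -j/(ω·C) = 0 - j1.322 Ω
Step 3 — Series combination: Z_total = R + C = 200 - j1.322 Ω = 200∠-0.4° Ω.

Z = 200 - j1.322 Ω = 200∠-0.4° Ω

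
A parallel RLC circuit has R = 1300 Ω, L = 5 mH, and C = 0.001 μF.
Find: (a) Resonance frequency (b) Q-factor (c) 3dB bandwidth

Step 1 — Resonance: ω₀ = 1/√(LC) = 1/√(0.005·1e-09) = 4.472e+05 rad/s.
Step 2 — f₀ = ω₀/(2π) = 7.118e+04 Hz.
Step 3 — Parallel Q: Q = R/(ω₀L) = 1300/(4.472e+05·0.005) = 0.5814.
Step 4 — Bandwidth: Δω = ω₀/Q = 7.692e+05 rad/s; BW = Δω/(2π) = 1.224e+05 Hz.

(a) f₀ = 7.118e+04 Hz  (b) Q = 0.5814  (c) BW = 1.224e+05 Hz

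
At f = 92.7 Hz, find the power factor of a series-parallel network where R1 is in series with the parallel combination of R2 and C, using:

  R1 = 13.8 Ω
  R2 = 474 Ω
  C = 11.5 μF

Step 1 — Angular frequency: ω = 2π·f = 2π·92.7 = 582.5 rad/s.
Step 2 — Component impedances:
  R1: Z = R = 13.8 Ω
  R2: Z = R = 474 Ω
  C: Z = 1/(jωC) = -j/(ω·C) = 0 - j149.3 Ω
Step 3 — Parallel branch: R2 || C = 1/(1/R2 + 1/C) = 42.78 - j135.8 Ω.
Step 4 — Series with R1: Z_total = R1 + (R2 || C) = 56.58 - j135.8 Ω = 147.1∠-67.4° Ω.
Step 5 — Power factor: PF = cos(φ) = Re(Z)/|Z| = 56.5788/147.134 = 0.3845.
Step 6 — Type: Im(Z) = -135.8 ⇒ leading (phase φ = -67.4°).

PF = 0.3845 (leading, φ = -67.4°)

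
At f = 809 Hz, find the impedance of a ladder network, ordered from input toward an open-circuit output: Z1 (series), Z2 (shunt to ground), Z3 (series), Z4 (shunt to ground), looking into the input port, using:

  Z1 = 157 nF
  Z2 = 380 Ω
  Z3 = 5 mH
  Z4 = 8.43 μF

Step 1 — Angular frequency: ω = 2π·f = 2π·809 = 5083 rad/s.
Step 2 — Component impedances:
  Z1: Z = 1/(jωC) = -j/(ω·C) = 0 - j1253 Ω
  Z2: Z = R = 380 Ω
  Z3: Z = jωL = j·5083·0.005 = 0 + j25.42 Ω
  Z4: Z = 1/(jωC) = -j/(ω·C) = 0 - j23.34 Ω
Step 3 — Ladder network (open output): work backward from the far end, alternating series and parallel combinations. Z_in = 0.01137 - j1251 Ω = 1251∠-90.0° Ω.

Z = 0.01137 - j1251 Ω = 1251∠-90.0° Ω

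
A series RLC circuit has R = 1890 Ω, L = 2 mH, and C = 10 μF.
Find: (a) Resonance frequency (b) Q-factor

Step 1 — Resonance condition Im(Z)=0 gives ω₀ = 1/√(LC).
Step 2 — ω₀ = 1/√(0.002·1e-05) = 7071 rad/s.
Step 3 — f₀ = ω₀/(2π) = 1125 Hz.
Step 4 — Series Q: Q = ω₀L/R = 7071·0.002/1890 = 0.007483.

(a) f₀ = 1125 Hz  (b) Q = 0.007483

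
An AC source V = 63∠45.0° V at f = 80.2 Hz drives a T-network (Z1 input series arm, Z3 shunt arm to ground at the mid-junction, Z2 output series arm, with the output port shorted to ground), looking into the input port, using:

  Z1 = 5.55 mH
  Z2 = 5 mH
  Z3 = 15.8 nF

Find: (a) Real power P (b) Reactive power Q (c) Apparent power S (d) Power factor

Step 1 — Angular frequency: ω = 2π·f = 2π·80.2 = 503.9 rad/s.
Step 2 — Component impedances:
  Z1: Z = jωL = j·503.9·0.00555 = 0 + j2.797 Ω
  Z2: Z = jωL = j·503.9·0.005 = 0 + j2.52 Ω
  Z3: Z = 1/(jωC) = -j/(ω·C) = 0 - j1.256e+05 Ω
Step 3 — With the output port shorted to ground, the output series arm Z2 runs from the junction to ground; the shunt arm Z3 also runs from the junction to ground. They appear in parallel: Z3 || Z2 = 0 + j2.52 Ω.
Step 4 — Series with input arm Z1: Z_in = Z1 + (Z3 || Z2) = 0 + j5.316 Ω = 5.316∠90.0° Ω.
Step 5 — Source phasor: V = 63∠45.0° V = 44.55 + j44.55 V.
Step 6 — Current: I = V / Z = 8.379 - j8.379 A = 11.85∠-45.0° A.
Step 7 — Complex power: S = V·I* = 0 + j746.6 VA.
Step 8 — Real power: P = Re(S) = 0 W.
Step 9 — Reactive power: Q = Im(S) = 746.6 VAR.
Step 10 — Apparent power: |S| = 746.6 VA.
Step 11 — Power factor: PF = P/|S| = 0 (lagging).

(a) P = 0 W  (b) Q = 746.6 VAR  (c) S = 746.6 VA  (d) PF = 0 (lagging)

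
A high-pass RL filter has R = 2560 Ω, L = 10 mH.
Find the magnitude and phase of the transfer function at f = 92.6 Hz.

Step 1 — Angular frequency: ω = 2π·92.6 = 581.8 rad/s.
Step 2 — Transfer function: H(jω) = jωL/(R + jωL).
Step 3 — Numerator jωL = j·5.818; denominator R + jωL = 2560 + j5.818.
Step 4 — H = 5.165e-06 + j0.002273.
Step 5 — Magnitude: |H| = 0.002273 (-52.9 dB); phase: φ = 89.9°.

|H| = 0.002273 (-52.9 dB), φ = 89.9°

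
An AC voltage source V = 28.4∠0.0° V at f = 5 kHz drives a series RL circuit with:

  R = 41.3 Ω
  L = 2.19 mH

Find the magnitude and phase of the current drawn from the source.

Step 1 — Angular frequency: ω = 2π·f = 2π·5000 = 3.142e+04 rad/s.
Step 2 — Component impedances:
  R: Z = R = 41.3 Ω
  L: Z = jωL = j·3.142e+04·0.00219 = 0 + j68.8 Ω
Step 3 — Series combination: Z_total = R + L = 41.3 + j68.8 Ω = 80.24∠59.0° Ω.
Step 4 — Source phasor: V = 28.4∠0.0° V = 28.4 V.
Step 5 — Ohm's law: I = V / Z_total = (28.4) / (41.3 + j68.8) = 0.1822 - j0.3034 A.
Step 6 — Convert to polar: |I| = 0.3539 A, ∠I = -59.0°.

I = 0.3539∠-59.0° A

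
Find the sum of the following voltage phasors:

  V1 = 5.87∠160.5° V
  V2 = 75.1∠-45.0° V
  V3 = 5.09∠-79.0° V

Step 1 — Convert each phasor to rectangular form:
  V1 = 5.87·(cos(160.5°) + j·sin(160.5°)) = -5.533 + j1.959 V
  V2 = 75.1·(cos(-45.0°) + j·sin(-45.0°)) = 53.1 - j53.1 V
  V3 = 5.09·(cos(-79.0°) + j·sin(-79.0°)) = 0.9712 - j4.996 V
Step 2 — Sum components: V_total = 48.54 - j56.14 V.
Step 3 — Convert to polar: |V_total| = 74.22 V, ∠V_total = -49.2°.

V_total = 74.22∠-49.2° V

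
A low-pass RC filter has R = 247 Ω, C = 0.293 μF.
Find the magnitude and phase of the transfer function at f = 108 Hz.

Step 1 — Angular frequency: ω = 2π·108 = 678.6 rad/s.
Step 2 — Transfer function: H(jω) = 1/(1 + jωRC).
Step 3 — Denominator: 1 + jωRC = 1 + j·678.6·247·2.93e-07 = 1 + j0.04911.
Step 4 — H = 0.9976 - j0.04899.
Step 5 — Magnitude: |H| = 0.9988 (-0.0 dB); phase: φ = -2.8°.

|H| = 0.9988 (-0.0 dB), φ = -2.8°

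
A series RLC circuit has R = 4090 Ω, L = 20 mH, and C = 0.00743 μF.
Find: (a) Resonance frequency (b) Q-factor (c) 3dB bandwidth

Step 1 — Resonance condition Im(Z)=0 gives ω₀ = 1/√(LC).
Step 2 — ω₀ = 1/√(0.02·7.43e-09) = 8.203e+04 rad/s.
Step 3 — f₀ = ω₀/(2π) = 1.306e+04 Hz.
Step 4 — Series Q: Q = ω₀L/R = 8.203e+04·0.02/4090 = 0.4011.
Step 5 — 3dB bandwidth: Δω = ω₀/Q = 2.045e+05 rad/s; BW = Δω/(2π) = 3.255e+04 Hz.

(a) f₀ = 1.306e+04 Hz  (b) Q = 0.4011  (c) BW = 3.255e+04 Hz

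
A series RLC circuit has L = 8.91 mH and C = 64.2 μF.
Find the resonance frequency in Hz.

Step 1 — Resonance condition Im(Z)=0 gives ω₀ = 1/√(LC).
Step 2 — ω₀ = 1/√(0.00891·6.42e-05) = 1322 rad/s.
Step 3 — f₀ = ω₀/(2π) = 210.4 Hz.

f₀ = 210.4 Hz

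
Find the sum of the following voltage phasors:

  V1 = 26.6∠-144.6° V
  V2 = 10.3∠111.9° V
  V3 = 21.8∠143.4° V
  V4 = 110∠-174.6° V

Step 1 — Convert each phasor to rectangular form:
  V1 = 26.6·(cos(-144.6°) + j·sin(-144.6°)) = -21.68 - j15.41 V
  V2 = 10.3·(cos(111.9°) + j·sin(111.9°)) = -3.842 + j9.557 V
  V3 = 21.8·(cos(143.4°) + j·sin(143.4°)) = -17.5 + j13 V
  V4 = 110·(cos(-174.6°) + j·sin(-174.6°)) = -109.5 - j10.35 V
Step 2 — Sum components: V_total = -152.5 - j3.206 V.
Step 3 — Convert to polar: |V_total| = 152.6 V, ∠V_total = -178.8°.

V_total = 152.6∠-178.8° V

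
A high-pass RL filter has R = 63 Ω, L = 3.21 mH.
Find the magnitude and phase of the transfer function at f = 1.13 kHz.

Step 1 — Angular frequency: ω = 2π·1130 = 7100 rad/s.
Step 2 — Transfer function: H(jω) = jωL/(R + jωL).
Step 3 — Numerator jωL = j·22.79; denominator R + jωL = 63 + j22.79.
Step 4 — H = 0.1157 + j0.3199.
Step 5 — Magnitude: |H| = 0.3402 (-9.4 dB); phase: φ = 70.1°.

|H| = 0.3402 (-9.4 dB), φ = 70.1°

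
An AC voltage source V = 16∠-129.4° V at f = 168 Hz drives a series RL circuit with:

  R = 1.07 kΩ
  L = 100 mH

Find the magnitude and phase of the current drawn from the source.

Step 1 — Angular frequency: ω = 2π·f = 2π·168 = 1056 rad/s.
Step 2 — Component impedances:
  R: Z = R = 1070 Ω
  L: Z = jωL = j·1056·0.1 = 0 + j105.6 Ω
Step 3 — Series combination: Z_total = R + L = 1070 + j105.6 Ω = 1075∠5.6° Ω.
Step 4 — Source phasor: V = 16∠-129.4° V = -10.16 - j12.36 V.
Step 5 — Ohm's law: I = V / Z_total = (-10.16 - j12.36) / (1070 + j105.6) = -0.01053 - j0.01052 A.
Step 6 — Convert to polar: |I| = 0.01488 A, ∠I = -135.0°.

I = 0.01488∠-135.0° A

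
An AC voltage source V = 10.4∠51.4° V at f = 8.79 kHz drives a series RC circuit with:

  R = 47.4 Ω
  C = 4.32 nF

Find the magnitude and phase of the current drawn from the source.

Step 1 — Angular frequency: ω = 2π·f = 2π·8790 = 5.523e+04 rad/s.
Step 2 — Component impedances:
  R: Z = R = 47.4 Ω
  C: Z = 1/(jωC) = -j/(ω·C) = 0 - j4191 Ω
Step 3 — Series combination: Z_total = R + C = 47.4 - j4191 Ω = 4192∠-89.4° Ω.
Step 4 — Source phasor: V = 10.4∠51.4° V = 6.488 + j8.128 V.
Step 5 — Ohm's law: I = V / Z_total = (6.488 + j8.128) / (47.4 - j4191) = -0.001921 + j0.00157 A.
Step 6 — Convert to polar: |I| = 0.002481 A, ∠I = 140.8°.

I = 0.002481∠140.8° A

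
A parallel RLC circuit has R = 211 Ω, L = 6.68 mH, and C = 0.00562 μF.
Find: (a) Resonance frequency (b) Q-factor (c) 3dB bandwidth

Step 1 — Resonance: ω₀ = 1/√(LC) = 1/√(0.00668·5.62e-09) = 1.632e+05 rad/s.
Step 2 — f₀ = ω₀/(2π) = 2.598e+04 Hz.
Step 3 — Parallel Q: Q = R/(ω₀L) = 211/(1.632e+05·0.00668) = 0.1935.
Step 4 — Bandwidth: Δω = ω₀/Q = 8.433e+05 rad/s; BW = Δω/(2π) = 1.342e+05 Hz.

(a) f₀ = 2.598e+04 Hz  (b) Q = 0.1935  (c) BW = 1.342e+05 Hz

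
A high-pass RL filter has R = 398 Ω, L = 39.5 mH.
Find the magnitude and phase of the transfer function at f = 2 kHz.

Step 1 — Angular frequency: ω = 2π·2000 = 1.257e+04 rad/s.
Step 2 — Transfer function: H(jω) = jωL/(R + jωL).
Step 3 — Numerator jωL = j·496.4; denominator R + jωL = 398 + j496.4.
Step 4 — H = 0.6087 + j0.488.
Step 5 — Magnitude: |H| = 0.7802 (-2.2 dB); phase: φ = 38.7°.

|H| = 0.7802 (-2.2 dB), φ = 38.7°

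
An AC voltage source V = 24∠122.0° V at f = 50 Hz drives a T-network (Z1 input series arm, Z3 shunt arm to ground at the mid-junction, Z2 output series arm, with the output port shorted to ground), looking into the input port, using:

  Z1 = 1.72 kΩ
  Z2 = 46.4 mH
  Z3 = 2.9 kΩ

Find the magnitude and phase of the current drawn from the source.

Step 1 — Angular frequency: ω = 2π·f = 2π·50 = 314.2 rad/s.
Step 2 — Component impedances:
  Z1: Z = R = 1720 Ω
  Z2: Z = jωL = j·314.2·0.0464 = 0 + j14.58 Ω
  Z3: Z = R = 2900 Ω
Step 3 — With the output port shorted to ground, the output series arm Z2 runs from the junction to ground; the shunt arm Z3 also runs from the junction to ground. They appear in parallel: Z3 || Z2 = 0.07327 + j14.58 Ω.
Step 4 — Series with input arm Z1: Z_in = Z1 + (Z3 || Z2) = 1720 + j14.58 Ω = 1720∠0.5° Ω.
Step 5 — Source phasor: V = 24∠122.0° V = -12.72 + j20.35 V.
Step 6 — Ohm's law: I = V / Z_total = (-12.72 + j20.35) / (1720 + j14.58) = -0.007293 + j0.01189 A.
Step 7 — Convert to polar: |I| = 0.01395 A, ∠I = 121.5°.

I = 0.01395∠121.5° A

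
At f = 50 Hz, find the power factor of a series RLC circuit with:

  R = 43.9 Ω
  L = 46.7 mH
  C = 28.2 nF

Step 1 — Angular frequency: ω = 2π·f = 2π·50 = 314.2 rad/s.
Step 2 — Component impedances:
  R: Z = R = 43.9 Ω
  L: Z = jωL = j·314.2·0.0467 = 0 + j14.67 Ω
  C: Z = 1/(jωC) = -j/(ω·C) = 0 - j1.129e+05 Ω
Step 3 — Series combination: Z_total = R + L + C = 43.9 - j1.129e+05 Ω = 1.129e+05∠-90.0° Ω.
Step 4 — Power factor: PF = cos(φ) = Re(Z)/|Z| = 43.9/1.1286e+05 = 0.000389.
Step 5 — Type: Im(Z) = -1.129e+05 ⇒ leading (phase φ = -90.0°).

PF = 0.000389 (leading, φ = -90.0°)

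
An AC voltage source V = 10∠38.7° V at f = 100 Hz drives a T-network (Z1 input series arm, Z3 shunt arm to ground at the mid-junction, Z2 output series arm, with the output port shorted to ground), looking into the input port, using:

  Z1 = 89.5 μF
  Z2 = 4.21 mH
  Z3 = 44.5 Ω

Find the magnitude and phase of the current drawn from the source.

Step 1 — Angular frequency: ω = 2π·f = 2π·100 = 628.3 rad/s.
Step 2 — Component impedances:
  Z1: Z = 1/(jωC) = -j/(ω·C) = 0 - j17.78 Ω
  Z2: Z = jωL = j·628.3·0.00421 = 0 + j2.645 Ω
  Z3: Z = R = 44.5 Ω
Step 3 — With the output port shorted to ground, the output series arm Z2 runs from the junction to ground; the shunt arm Z3 also runs from the junction to ground. They appear in parallel: Z3 || Z2 = 0.1567 + j2.636 Ω.
Step 4 — Series with input arm Z1: Z_in = Z1 + (Z3 || Z2) = 0.1567 - j15.15 Ω = 15.15∠-89.4° Ω.
Step 5 — Source phasor: V = 10∠38.7° V = 7.804 + j6.252 V.
Step 6 — Ohm's law: I = V / Z_total = (7.804 + j6.252) / (0.1567 - j15.15) = -0.4074 + j0.5195 A.
Step 7 — Convert to polar: |I| = 0.6602 A, ∠I = 128.1°.

I = 0.6602∠128.1° A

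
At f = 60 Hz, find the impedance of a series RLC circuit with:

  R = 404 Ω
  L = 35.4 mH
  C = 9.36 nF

Step 1 — Angular frequency: ω = 2π·f = 2π·60 = 377 rad/s.
Step 2 — Component impedances:
  R: Z = R = 404 Ω
  L: Z = jωL = j·377·0.0354 = 0 + j13.35 Ω
  C: Z = 1/(jωC) = -j/(ω·C) = 0 - j2.834e+05 Ω
Step 3 — Series combination: Z_total = R + L + C = 404 - j2.834e+05 Ω = 2.834e+05∠-89.9° Ω.

Z = 404 - j2.834e+05 Ω = 2.834e+05∠-89.9° Ω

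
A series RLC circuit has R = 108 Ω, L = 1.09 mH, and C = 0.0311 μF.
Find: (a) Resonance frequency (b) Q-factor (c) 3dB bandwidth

Step 1 — Resonance: ω₀ = 1/√(LC) = 1/√(0.00109·3.11e-08) = 1.718e+05 rad/s.
Step 2 — f₀ = ω₀/(2π) = 2.734e+04 Hz.
Step 3 — Series Q: Q = ω₀L/R = 1.718e+05·0.00109/108 = 1.733.
Step 4 — Bandwidth: Δω = ω₀/Q = 9.908e+04 rad/s; BW = Δω/(2π) = 1.577e+04 Hz.

(a) f₀ = 2.734e+04 Hz  (b) Q = 1.733  (c) BW = 1.577e+04 Hz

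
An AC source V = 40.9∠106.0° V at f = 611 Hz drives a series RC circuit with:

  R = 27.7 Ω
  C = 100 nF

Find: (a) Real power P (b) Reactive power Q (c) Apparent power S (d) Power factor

Step 1 — Angular frequency: ω = 2π·f = 2π·611 = 3839 rad/s.
Step 2 — Component impedances:
  R: Z = R = 27.7 Ω
  C: Z = 1/(jωC) = -j/(ω·C) = 0 - j2605 Ω
Step 3 — Series combination: Z_total = R + C = 27.7 - j2605 Ω = 2605∠-89.4° Ω.
Step 4 — Source phasor: V = 40.9∠106.0° V = -11.27 + j39.32 V.
Step 5 — Current: I = V / Z = -0.01514 - j0.004167 A = 0.0157∠-164.6° A.
Step 6 — Complex power: S = V·I* = 0.006828 - j0.6421 VA.
Step 7 — Real power: P = Re(S) = 0.006828 W.
Step 8 — Reactive power: Q = Im(S) = -0.6421 VAR.
Step 9 — Apparent power: |S| = 0.6422 VA.
Step 10 — Power factor: PF = P/|S| = 0.01063 (leading).

(a) P = 0.006828 W  (b) Q = -0.6421 VAR  (c) S = 0.6422 VA  (d) PF = 0.01063 (leading)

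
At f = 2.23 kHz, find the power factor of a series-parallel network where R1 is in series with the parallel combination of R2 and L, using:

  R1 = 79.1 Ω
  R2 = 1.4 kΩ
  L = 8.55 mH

Step 1 — Angular frequency: ω = 2π·f = 2π·2230 = 1.401e+04 rad/s.
Step 2 — Component impedances:
  R1: Z = R = 79.1 Ω
  R2: Z = R = 1400 Ω
  L: Z = jωL = j·1.401e+04·0.00855 = 0 + j119.8 Ω
Step 3 — Parallel branch: R2 || L = 1/(1/R2 + 1/L) = 10.18 + j118.9 Ω.
Step 4 — Series with R1: Z_total = R1 + (R2 || L) = 89.28 + j118.9 Ω = 148.7∠53.1° Ω.
Step 5 — Power factor: PF = cos(φ) = Re(Z)/|Z| = 89.277/148.71 = 0.6003.
Step 6 — Type: Im(Z) = 118.9 ⇒ lagging (phase φ = 53.1°).

PF = 0.6003 (lagging, φ = 53.1°)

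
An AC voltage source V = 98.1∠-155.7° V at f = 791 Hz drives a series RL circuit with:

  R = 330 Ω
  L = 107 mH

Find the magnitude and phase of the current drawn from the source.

Step 1 — Angular frequency: ω = 2π·f = 2π·791 = 4970 rad/s.
Step 2 — Component impedances:
  R: Z = R = 330 Ω
  L: Z = jωL = j·4970·0.107 = 0 + j531.8 Ω
Step 3 — Series combination: Z_total = R + L = 330 + j531.8 Ω = 625.9∠58.2° Ω.
Step 4 — Source phasor: V = 98.1∠-155.7° V = -89.41 - j40.37 V.
Step 5 — Ohm's law: I = V / Z_total = (-89.41 - j40.37) / (330 + j531.8) = -0.1301 + j0.08737 A.
Step 6 — Convert to polar: |I| = 0.1567 A, ∠I = 146.1°.

I = 0.1567∠146.1° A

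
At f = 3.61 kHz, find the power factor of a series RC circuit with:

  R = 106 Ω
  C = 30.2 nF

Step 1 — Angular frequency: ω = 2π·f = 2π·3610 = 2.268e+04 rad/s.
Step 2 — Component impedances:
  R: Z = R = 106 Ω
  C: Z = 1/(jωC) = -j/(ω·C) = 0 - j1460 Ω
Step 3 — Series combination: Z_total = R + C = 106 - j1460 Ω = 1464∠-85.8° Ω.
Step 4 — Power factor: PF = cos(φ) = Re(Z)/|Z| = 106/1463.7 = 0.07242.
Step 5 — Type: Im(Z) = -1460 ⇒ leading (phase φ = -85.8°).

PF = 0.07242 (leading, φ = -85.8°)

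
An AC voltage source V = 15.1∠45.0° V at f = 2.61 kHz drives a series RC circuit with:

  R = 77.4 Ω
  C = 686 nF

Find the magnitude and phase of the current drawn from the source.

Step 1 — Angular frequency: ω = 2π·f = 2π·2610 = 1.64e+04 rad/s.
Step 2 — Component impedances:
  R: Z = R = 77.4 Ω
  C: Z = 1/(jωC) = -j/(ω·C) = 0 - j88.89 Ω
Step 3 — Series combination: Z_total = R + C = 77.4 - j88.89 Ω = 117.9∠-49.0° Ω.
Step 4 — Source phasor: V = 15.1∠45.0° V = 10.68 + j10.68 V.
Step 5 — Ohm's law: I = V / Z_total = (10.68 + j10.68) / (77.4 - j88.89) = -0.008831 + j0.1278 A.
Step 6 — Convert to polar: |I| = 0.1281 A, ∠I = 94.0°.

I = 0.1281∠94.0° A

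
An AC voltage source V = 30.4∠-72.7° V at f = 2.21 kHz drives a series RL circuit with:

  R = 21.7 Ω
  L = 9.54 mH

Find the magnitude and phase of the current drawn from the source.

Step 1 — Angular frequency: ω = 2π·f = 2π·2210 = 1.389e+04 rad/s.
Step 2 — Component impedances:
  R: Z = R = 21.7 Ω
  L: Z = jωL = j·1.389e+04·0.00954 = 0 + j132.5 Ω
Step 3 — Series combination: Z_total = R + L = 21.7 + j132.5 Ω = 134.2∠80.7° Ω.
Step 4 — Source phasor: V = 30.4∠-72.7° V = 9.04 - j29.02 V.
Step 5 — Ohm's law: I = V / Z_total = (9.04 - j29.02) / (21.7 + j132.5) = -0.2025 - j0.1014 A.
Step 6 — Convert to polar: |I| = 0.2265 A, ∠I = -153.4°.

I = 0.2265∠-153.4° A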